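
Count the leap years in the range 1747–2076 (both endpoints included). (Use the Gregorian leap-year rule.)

Multiples of 4 in [1747,2076]: 83.
Of those, multiples of 100: 3 (not leap unless ÷400).
Multiples of 400: 1.
Leap years = 83 − 3 + 1 = 81.

81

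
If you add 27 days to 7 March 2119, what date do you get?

Mar has 31 days: +25 → Apr 1, 2119 (2 left).
+2 → Apr 3, 2119.

April 3, 2119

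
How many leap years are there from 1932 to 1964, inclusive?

Multiples of 4 in [1932,1964]: 9.
Of those, multiples of 100: 0 (not leap unless ÷400).
Multiples of 400: 0.
Leap years = 9 − 0 + 0 = 9.

9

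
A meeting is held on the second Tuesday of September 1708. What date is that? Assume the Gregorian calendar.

September 11, 1708

September 1, 1708 is a Saturday.
The first Tuesday is therefore September 4 (3 days later).
The second Tuesday is 4 + 1×7 = September 11.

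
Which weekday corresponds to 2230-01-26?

Tuesday

Doomsday rule: the anchor day for the 2200s is Friday. For year 30: 30÷12 = 2 r 6, and 6÷4 = 1, so 2+6+1 = 9.
Friday + 9 ≡ Sunday — that's 2230's doomsday.
In January the doomsday date is Jan 3 (2230 is not a leap year).
Jan 26 is 23 days after Jan 3; 23 mod 7 = 2, so Sunday + 2 = Tuesday.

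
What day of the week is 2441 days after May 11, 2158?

Tuesday

May 11, 2158 is a Thursday.
2441 mod 7 = 5, so 2441 days after a Thursday is Thursday + 5 = Tuesday.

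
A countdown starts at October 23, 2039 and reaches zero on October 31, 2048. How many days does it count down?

Oct 23, 2039 → Oct 23, 2040: 366 days (Feb 29, 2040 is in that span).
Oct 23, 2040 → Oct 23, 2041: 365 days.
Oct 23, 2041 → Oct 23, 2042: 365 days.
Oct 23, 2042 → Oct 23, 2043: 365 days.
Oct 23, 2043 → Oct 23, 2044: 366 days (Feb 29, 2044 is in that span).
Oct 23, 2044 → Oct 23, 2045: 365 days.
Oct 23, 2045 → Oct 23, 2046: 365 days.
Oct 23, 2046 → Oct 23, 2047: 365 days.
Oct 23, 2047 → Nov 23, 2047: 31 days (October has 31).
Nov 23, 2047 → Dec 23, 2047: 30 days (November has 30).
Dec 23, 2047 → Jan 23, 2048: 31 days (December has 31).
Jan 23, 2048 → Feb 23, 2048: 31 days (January has 31).
Feb 23, 2048 → Mar 23, 2048: 29 days (February has 29).
Mar 23, 2048 → Apr 23, 2048: 31 days (March has 31).
Apr 23, 2048 → May 23, 2048: 30 days (April has 30).
May 23, 2048 → Jun 23, 2048: 31 days (May has 31).
Jun 23, 2048 → Jul 23, 2048: 30 days (June has 30).
Jul 23, 2048 → Aug 23, 2048: 31 days (July has 31).
Aug 23, 2048 → Sep 23, 2048: 31 days (August has 31).
Sep 23, 2048 → Oct 23, 2048: 30 days (September has 30).
Oct 23, 2048 → Oct 31, 2048: 8 days.
Total: 3296 days.

3296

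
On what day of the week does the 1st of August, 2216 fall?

Doomsday rule: the anchor day for the 2200s is Friday. For year 16: 16÷12 = 1 r 4, and 4÷4 = 1, so 1+4+1 = 6.
Friday + 6 ≡ Thursday — that's 2216's doomsday.
In August the doomsday date is Aug 8.
Aug 1 is 7 days before Aug 8; 7 mod 7 = 0, so Thursday − 0 = Thursday.

Thursday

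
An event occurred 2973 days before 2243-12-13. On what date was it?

October 23, 2235

−365 (one year) → Dec 13, 2242 (2608 left).
−365 (one year) → Dec 13, 2241 (2243 left).
−365 (one year) → Dec 13, 2240 (1878 left).
−366 (one year; includes Feb 29, 2240) → Dec 13, 2239 (1512 left).
−365 (one year) → Dec 13, 2238 (1147 left).
−365 (one year) → Dec 13, 2237 (782 left).
−365 (one year) → Dec 13, 2236 (417 left).
−366 (one year; includes Feb 29, 2236) → Dec 13, 2235 (51 left).
−13 → Nov 30, 2235 (end of Nov, 30 days; 38 left).
−30 → Oct 31, 2235 (end of Oct, 31 days; 8 left).
−8 → Oct 23, 2235.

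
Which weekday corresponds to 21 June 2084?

Wednesday

Doomsday rule: the anchor day for the 2000s is Tuesday. For year 84: 84÷12 = 7 r 0, and 0÷4 = 0, so 7+0+0 = 7.
Tuesday + 7 ≡ Tuesday — that's 2084's doomsday.
In June the doomsday date is Jun 6.
Jun 21 is 15 days after Jun 6; 15 mod 7 = 1, so Tuesday + 1 = Wednesday.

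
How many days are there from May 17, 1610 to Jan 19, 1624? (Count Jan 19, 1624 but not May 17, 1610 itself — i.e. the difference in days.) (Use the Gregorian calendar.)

May 17, 1610 → May 17, 1611: 365 days.
May 17, 1611 → May 17, 1612: 366 days (Feb 29, 1612 is in that span).
May 17, 1612 → May 17, 1613: 365 days.
May 17, 1613 → May 17, 1614: 365 days.
May 17, 1614 → May 17, 1615: 365 days.
May 17, 1615 → May 17, 1616: 366 days (Feb 29, 1616 is in that span).
May 17, 1616 → May 17, 1617: 365 days.
May 17, 1617 → May 17, 1618: 365 days.
May 17, 1618 → May 17, 1619: 365 days.
May 17, 1619 → May 17, 1620: 366 days (Feb 29, 1620 is in that span).
May 17, 1620 → May 17, 1621: 365 days.
May 17, 1621 → May 17, 1622: 365 days.
May 17, 1622 → May 17, 1623: 365 days.
May 17, 1623 → Jun 17, 1623: 31 days (May has 31).
Jun 17, 1623 → Jul 17, 1623: 30 days (June has 30).
Jul 17, 1623 → Aug 17, 1623: 31 days (July has 31).
Aug 17, 1623 → Sep 17, 1623: 31 days (August has 31).
Sep 17, 1623 → Oct 17, 1623: 30 days (September has 30).
Oct 17, 1623 → Nov 17, 1623: 31 days (October has 31).
Nov 17, 1623 → Dec 17, 1623: 30 days (November has 30).
Dec 17, 1623 → Jan 17, 1624: 31 days (December has 31).
Jan 17, 1624 → Jan 19, 1624: 2 days.
Total: 4995 days.

4995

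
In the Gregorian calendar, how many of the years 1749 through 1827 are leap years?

18

Multiples of 4 in [1749,1827]: 19.
Of those, multiples of 100: 1 (not leap unless ÷400).
Multiples of 400: 0.
Leap years = 19 − 1 + 0 = 18.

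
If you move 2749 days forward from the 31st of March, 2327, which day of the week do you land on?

Tuesday

First find the weekday of Mar 31, 2327. Doomsday rule: the anchor day for the 2300s is Wednesday. For year 27: 27÷12 = 2 r 3, and 3÷4 = 0, so 2+3+0 = 5.
Wednesday + 5 ≡ Monday — that's 2327's doomsday.
In March the doomsday date is Mar 14.
Mar 31 is 17 days after Mar 14; 17 mod 7 = 3, so Monday + 3 = Thursday.
2749 mod 7 = 5, so 2749 days after a Thursday is Thursday + 5 = Tuesday.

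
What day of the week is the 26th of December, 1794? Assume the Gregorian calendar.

Friday

Doomsday rule: the anchor day for the 1700s is Sunday. For year 94: 94÷12 = 7 r 10, and 10÷4 = 2, so 7+10+2 = 19.
Sunday + 19 ≡ Friday — that's 1794's doomsday.
In December the doomsday date is Dec 12.
Dec 26 is 14 days after Dec 12; 14 mod 7 = 0, so Friday + 0 = Friday.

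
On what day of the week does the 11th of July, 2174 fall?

Doomsday rule: the anchor day for the 2100s is Sunday. For year 74: 74÷12 = 6 r 2, and 2÷4 = 0, so 6+2+0 = 8.
Sunday + 8 ≡ Monday — that's 2174's doomsday.
In July the doomsday date is Jul 11.
Jul 11 is the doomsday itself: Monday.

Monday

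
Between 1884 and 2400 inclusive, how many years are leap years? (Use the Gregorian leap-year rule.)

126

Multiples of 4 in [1884,2400]: 130.
Of those, multiples of 100: 6 (not leap unless ÷400).
Multiples of 400: 2.
Leap years = 130 − 6 + 2 = 126.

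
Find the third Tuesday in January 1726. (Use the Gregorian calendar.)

January 1, 1726 is a Tuesday.
The first Tuesday is therefore January 1 (same day).
The third Tuesday is 1 + 2×7 = January 15.

January 15, 1726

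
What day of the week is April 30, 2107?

Saturday

January 1, 2107 is a Saturday.
Jan 1, 2107 → Feb 1, 2107: 31 days (January has 31).
Feb 1, 2107 → Mar 1, 2107: 28 days (February has 28).
Mar 1, 2107 → Apr 1, 2107: 31 days (March has 31).
Apr 1, 2107 → Apr 30, 2107: 29 days.
Total: 119 days.
119 mod 7 = 0, so Saturday + 0 = Saturday.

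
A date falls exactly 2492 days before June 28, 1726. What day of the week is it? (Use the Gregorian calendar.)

Friday

First find the weekday of Jun 28, 1726. Doomsday rule: the anchor day for the 1700s is Sunday. For year 26: 26÷12 = 2 r 2, and 2÷4 = 0, so 2+2+0 = 4.
Sunday + 4 ≡ Thursday — that's 1726's doomsday.
In June the doomsday date is Jun 6.
Jun 28 is 22 days after Jun 6; 22 mod 7 = 1, so Thursday + 1 = Friday.
2492 mod 7 = 0, so 2492 days before a Friday is Friday − 0 = Friday.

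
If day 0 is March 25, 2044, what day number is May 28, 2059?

Mar 25, 2044 → Mar 25, 2045: 365 days.
Mar 25, 2045 → Mar 25, 2046: 365 days.
Mar 25, 2046 → Mar 25, 2047: 365 days.
Mar 25, 2047 → Mar 25, 2048: 366 days (Feb 29, 2048 is in that span).
Mar 25, 2048 → Mar 25, 2049: 365 days.
Mar 25, 2049 → Mar 25, 2050: 365 days.
Mar 25, 2050 → Mar 25, 2051: 365 days.
Mar 25, 2051 → Mar 25, 2052: 366 days (Feb 29, 2052 is in that span).
Mar 25, 2052 → Mar 25, 2053: 365 days.
Mar 25, 2053 → Mar 25, 2054: 365 days.
Mar 25, 2054 → Mar 25, 2055: 365 days.
Mar 25, 2055 → Mar 25, 2056: 366 days (Feb 29, 2056 is in that span).
Mar 25, 2056 → Mar 25, 2057: 365 days.
Mar 25, 2057 → Mar 25, 2058: 365 days.
Mar 25, 2058 → Mar 25, 2059: 365 days.
Mar 25, 2059 → Apr 25, 2059: 31 days (March has 31).
Apr 25, 2059 → May 25, 2059: 30 days (April has 30).
May 25, 2059 → May 28, 2059: 3 days.
Total: 5542 days.

5542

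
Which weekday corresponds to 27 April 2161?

Monday

Doomsday rule: the anchor day for the 2100s is Sunday. For year 61: 61÷12 = 5 r 1, and 1÷4 = 0, so 5+1+0 = 6.
Sunday + 6 ≡ Saturday — that's 2161's doomsday.
In April the doomsday date is Apr 4.
Apr 27 is 23 days after Apr 4; 23 mod 7 = 2, so Saturday + 2 = Monday.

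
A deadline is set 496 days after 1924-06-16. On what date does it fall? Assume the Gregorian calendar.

+365 (one year) → Jun 16, 1925 (131 left).
Jun has 30 days: +15 → Jul 1, 1925 (116 left).
Jul has 31 days: +31 → Aug 1, 1925 (85 left).
Aug has 31 days: +31 → Sep 1, 1925 (54 left).
Sep has 30 days: +30 → Oct 1, 1925 (24 left).
+24 → Oct 25, 1925.

October 25, 1925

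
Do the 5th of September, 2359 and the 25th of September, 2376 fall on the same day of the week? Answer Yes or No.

From Sep 5, 2359 to Sep 25, 2376 is 6230 days.
6230 mod 7 = 0, so they are the same weekday.
(Sep 5, 2359 is a Saturday; Sep 25, 2376 is a Saturday.)

Yes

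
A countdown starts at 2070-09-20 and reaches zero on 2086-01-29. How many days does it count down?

5610

Sep 20, 2070 → Sep 20, 2071: 365 days.
Sep 20, 2071 → Sep 20, 2072: 366 days (Feb 29, 2072 is in that span).
Sep 20, 2072 → Sep 20, 2073: 365 days.
Sep 20, 2073 → Sep 20, 2074: 365 days.
Sep 20, 2074 → Sep 20, 2075: 365 days.
Sep 20, 2075 → Sep 20, 2076: 366 days (Feb 29, 2076 is in that span).
Sep 20, 2076 → Sep 20, 2077: 365 days.
Sep 20, 2077 → Sep 20, 2078: 365 days.
Sep 20, 2078 → Sep 20, 2079: 365 days.
Sep 20, 2079 → Sep 20, 2080: 366 days (Feb 29, 2080 is in that span).
Sep 20, 2080 → Sep 20, 2081: 365 days.
Sep 20, 2081 → Sep 20, 2082: 365 days.
Sep 20, 2082 → Sep 20, 2083: 365 days.
Sep 20, 2083 → Sep 20, 2084: 366 days (Feb 29, 2084 is in that span).
Sep 20, 2084 → Sep 20, 2085: 365 days.
Sep 20, 2085 → Oct 20, 2085: 30 days (September has 30).
Oct 20, 2085 → Nov 20, 2085: 31 days (October has 31).
Nov 20, 2085 → Dec 20, 2085: 30 days (November has 30).
Dec 20, 2085 → Jan 20, 2086: 31 days (December has 31).
Jan 20, 2086 → Jan 29, 2086: 9 days.
Total: 5610 days.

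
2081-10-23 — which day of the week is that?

Thursday

January 1, 2081 is a Wednesday.
Jan 1, 2081 → Feb 1, 2081: 31 days (January has 31).
Feb 1, 2081 → Mar 1, 2081: 28 days (February has 28).
Mar 1, 2081 → Apr 1, 2081: 31 days (March has 31).
Apr 1, 2081 → May 1, 2081: 30 days (April has 30).
May 1, 2081 → Jun 1, 2081: 31 days (May has 31).
Jun 1, 2081 → Jul 1, 2081: 30 days (June has 30).
Jul 1, 2081 → Aug 1, 2081: 31 days (July has 31).
Aug 1, 2081 → Sep 1, 2081: 31 days (August has 31).
Sep 1, 2081 → Oct 1, 2081: 30 days (September has 30).
Oct 1, 2081 → Oct 23, 2081: 22 days.
Total: 295 days.
295 mod 7 = 1, so Wednesday + 1 = Thursday.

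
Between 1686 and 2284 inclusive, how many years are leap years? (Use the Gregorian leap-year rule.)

145

Multiples of 4 in [1686,2284]: 150.
Of those, multiples of 100: 6 (not leap unless ÷400).
Multiples of 400: 1.
Leap years = 150 − 6 + 1 = 145.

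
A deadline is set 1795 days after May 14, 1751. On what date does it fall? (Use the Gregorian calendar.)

+366 (one year; includes Feb 29, 1752) → May 14, 1752 (1429 left).
+365 (one year) → May 14, 1753 (1064 left).
+365 (one year) → May 14, 1754 (699 left).
+365 (one year) → May 14, 1755 (334 left).
May has 31 days: +18 → Jun 1, 1755 (316 left).
Jun has 30 days: +30 → Jul 1, 1755 (286 left).
Jul has 31 days: +31 → Aug 1, 1755 (255 left).
Aug has 31 days: +31 → Sep 1, 1755 (224 left).
Sep has 30 days: +30 → Oct 1, 1755 (194 left).
Oct has 31 days: +31 → Nov 1, 1755 (163 left).
Nov has 30 days: +30 → Dec 1, 1755 (133 left).
Dec has 31 days: +31 → Jan 1, 1756 (102 left).
Jan has 31 days: +31 → Feb 1, 1756 (71 left).
Feb has 29 days: +29 → Mar 1, 1756 (42 left).
Mar has 31 days: +31 → Apr 1, 1756 (11 left).
+11 → Apr 12, 1756.

April 12, 1756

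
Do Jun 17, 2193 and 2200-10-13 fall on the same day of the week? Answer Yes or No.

From Jun 17, 2193 to Oct 13, 2200 is 2674 days.
2674 mod 7 = 0, so they are the same weekday.
(Jun 17, 2193 is a Monday; Oct 13, 2200 is a Monday.)

Yes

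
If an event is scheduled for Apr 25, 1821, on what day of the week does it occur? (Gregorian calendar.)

Doomsday rule: the anchor day for the 1800s is Friday. For year 21: 21÷12 = 1 r 9, and 9÷4 = 2, so 1+9+2 = 12.
Friday + 12 ≡ Wednesday — that's 1821's doomsday.
In April the doomsday date is Apr 4.
Apr 25 is 21 days after Apr 4; 21 mod 7 = 0, so Wednesday + 0 = Wednesday.

Wednesday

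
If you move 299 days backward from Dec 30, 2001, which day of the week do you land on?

Tuesday

Dec 30, 2001 is a Sunday.
299 mod 7 = 5, so 299 days before a Sunday is Sunday − 5 = Tuesday.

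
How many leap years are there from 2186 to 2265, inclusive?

Multiples of 4 in [2186,2265]: 20.
Of those, multiples of 100: 1 (not leap unless ÷400).
Multiples of 400: 0.
Leap years = 20 − 1 + 0 = 19.

19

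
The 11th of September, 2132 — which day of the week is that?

Thursday

Doomsday rule: the anchor day for the 2100s is Sunday. For year 32: 32÷12 = 2 r 8, and 8÷4 = 2, so 2+8+2 = 12.
Sunday + 12 ≡ Friday — that's 2132's doomsday.
In September the doomsday date is Sep 5.
Sep 11 is 6 days after Sep 5; 6 mod 7 = 6, so Friday + 6 = Thursday.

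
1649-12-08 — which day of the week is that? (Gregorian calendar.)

Doomsday rule: the anchor day for the 1600s is Tuesday. For year 49: 49÷12 = 4 r 1, and 1÷4 = 0, so 4+1+0 = 5.
Tuesday + 5 ≡ Sunday — that's 1649's doomsday.
In December the doomsday date is Dec 12.
Dec 8 is 4 days before Dec 12; 4 mod 7 = 4, so Sunday − 4 = Wednesday.

Wednesday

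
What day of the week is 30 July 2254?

Sunday

Doomsday rule: the anchor day for the 2200s is Friday. For year 54: 54÷12 = 4 r 6, and 6÷4 = 1, so 4+6+1 = 11.
Friday + 11 ≡ Tuesday — that's 2254's doomsday.
In July the doomsday date is Jul 11.
Jul 30 is 19 days after Jul 11; 19 mod 7 = 5, so Tuesday + 5 = Sunday.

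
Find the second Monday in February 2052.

February 12, 2052

February 1, 2052 is a Thursday.
The first Monday is therefore February 5 (4 days later).
The second Monday is 5 + 1×7 = February 12.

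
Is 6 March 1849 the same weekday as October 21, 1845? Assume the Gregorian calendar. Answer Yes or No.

From Oct 21, 1845 to Mar 6, 1849 is 1232 days.
1232 mod 7 = 0, so they are the same weekday.
(Oct 21, 1845 is a Tuesday; Mar 6, 1849 is a Tuesday.)

Yes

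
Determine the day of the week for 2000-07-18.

January 1, 2000 is a Saturday.
Jan 1, 2000 → Feb 1, 2000: 31 days (January has 31).
Feb 1, 2000 → Mar 1, 2000: 29 days (February has 29).
Mar 1, 2000 → Apr 1, 2000: 31 days (March has 31).
Apr 1, 2000 → May 1, 2000: 30 days (April has 30).
May 1, 2000 → Jun 1, 2000: 31 days (May has 31).
Jun 1, 2000 → Jul 1, 2000: 30 days (June has 30).
Jul 1, 2000 → Jul 18, 2000: 17 days.
Total: 199 days.
199 mod 7 = 3, so Saturday + 3 = Tuesday.

Tuesday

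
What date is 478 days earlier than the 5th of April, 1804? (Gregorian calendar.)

December 14, 1802

−366 (one year; includes Feb 29, 1804) → Apr 5, 1803 (112 left).
−5 → Mar 31, 1803 (end of Mar, 31 days; 107 left).
−31 → Feb 28, 1803 (end of Feb, 28 days; 76 left).
−28 → Jan 31, 1803 (end of Jan, 31 days; 48 left).
−31 → Dec 31, 1802 (end of Dec, 31 days; 17 left).
−17 → Dec 14, 1802.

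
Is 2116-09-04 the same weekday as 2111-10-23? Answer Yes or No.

From Oct 23, 2111 to Sep 4, 2116 is 1778 days.
1778 mod 7 = 0, so they are the same weekday.
(Oct 23, 2111 is a Friday; Sep 4, 2116 is a Friday.)

Yes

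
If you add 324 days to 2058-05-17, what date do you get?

May has 31 days: +15 → Jun 1, 2058 (309 left).
Jun has 30 days: +30 → Jul 1, 2058 (279 left).
Jul has 31 days: +31 → Aug 1, 2058 (248 left).
Aug has 31 days: +31 → Sep 1, 2058 (217 left).
Sep has 30 days: +30 → Oct 1, 2058 (187 left).
Oct has 31 days: +31 → Nov 1, 2058 (156 left).
Nov has 30 days: +30 → Dec 1, 2058 (126 left).
Dec has 31 days: +31 → Jan 1, 2059 (95 left).
Jan has 31 days: +31 → Feb 1, 2059 (64 left).
Feb has 28 days: +28 → Mar 1, 2059 (36 left).
Mar has 31 days: +31 → Apr 1, 2059 (5 left).
+5 → Apr 6, 2059.

April 6, 2059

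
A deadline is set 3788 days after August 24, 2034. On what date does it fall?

+365 (one year) → Aug 24, 2035 (3423 left).
+366 (one year; includes Feb 29, 2036) → Aug 24, 2036 (3057 left).
+365 (one year) → Aug 24, 2037 (2692 left).
+365 (one year) → Aug 24, 2038 (2327 left).
+365 (one year) → Aug 24, 2039 (1962 left).
+366 (one year; includes Feb 29, 2040) → Aug 24, 2040 (1596 left).
+365 (one year) → Aug 24, 2041 (1231 left).
+365 (one year) → Aug 24, 2042 (866 left).
+365 (one year) → Aug 24, 2043 (501 left).
+366 (one year; includes Feb 29, 2044) → Aug 24, 2044 (135 left).
Aug has 31 days: +8 → Sep 1, 2044 (127 left).
Sep has 30 days: +30 → Oct 1, 2044 (97 left).
Oct has 31 days: +31 → Nov 1, 2044 (66 left).
Nov has 30 days: +30 → Dec 1, 2044 (36 left).
Dec has 31 days: +31 → Jan 1, 2045 (5 left).
+5 → Jan 6, 2045.

January 6, 2045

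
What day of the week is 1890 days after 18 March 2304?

Friday

First find the weekday of Mar 18, 2304. Doomsday rule: the anchor day for the 2300s is Wednesday. For year 04: 4÷12 = 0 r 4, and 4÷4 = 1, so 0+4+1 = 5.
Wednesday + 5 ≡ Monday — that's 2304's doomsday.
In March the doomsday date is Mar 14.
Mar 18 is 4 days after Mar 14; 4 mod 7 = 4, so Monday + 4 = Friday.
1890 mod 7 = 0, so 1890 days after a Friday is Friday + 0 = Friday.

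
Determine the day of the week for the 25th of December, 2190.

Saturday

January 1, 2190 is a Friday.
Jan 1, 2190 → Feb 1, 2190: 31 days (January has 31).
Feb 1, 2190 → Mar 1, 2190: 28 days (February has 28).
Mar 1, 2190 → Apr 1, 2190: 31 days (March has 31).
Apr 1, 2190 → May 1, 2190: 30 days (April has 30).
May 1, 2190 → Jun 1, 2190: 31 days (May has 31).
Jun 1, 2190 → Jul 1, 2190: 30 days (June has 30).
Jul 1, 2190 → Aug 1, 2190: 31 days (July has 31).
Aug 1, 2190 → Sep 1, 2190: 31 days (August has 31).
Sep 1, 2190 → Oct 1, 2190: 30 days (September has 30).
Oct 1, 2190 → Nov 1, 2190: 31 days (October has 31).
Nov 1, 2190 → Dec 1, 2190: 30 days (November has 30).
Dec 1, 2190 → Dec 25, 2190: 24 days.
Total: 358 days.
358 mod 7 = 1, so Friday + 1 = Saturday.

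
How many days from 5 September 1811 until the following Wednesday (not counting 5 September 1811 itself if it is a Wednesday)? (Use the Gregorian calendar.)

6

Sep 5, 1811 is a Thursday.
From Thursday to the next Wednesday is 6 days.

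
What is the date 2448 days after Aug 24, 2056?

+365 (one year) → Aug 24, 2057 (2083 left).
+365 (one year) → Aug 24, 2058 (1718 left).
+365 (one year) → Aug 24, 2059 (1353 left).
+366 (one year; includes Feb 29, 2060) → Aug 24, 2060 (987 left).
+365 (one year) → Aug 24, 2061 (622 left).
+365 (one year) → Aug 24, 2062 (257 left).
Aug has 31 days: +8 → Sep 1, 2062 (249 left).
Sep has 30 days: +30 → Oct 1, 2062 (219 left).
Oct has 31 days: +31 → Nov 1, 2062 (188 left).
Nov has 30 days: +30 → Dec 1, 2062 (158 left).
Dec has 31 days: +31 → Jan 1, 2063 (127 left).
Jan has 31 days: +31 → Feb 1, 2063 (96 left).
Feb has 28 days: +28 → Mar 1, 2063 (68 left).
Mar has 31 days: +31 → Apr 1, 2063 (37 left).
Apr has 30 days: +30 → May 1, 2063 (7 left).
+7 → May 8, 2063.

May 8, 2063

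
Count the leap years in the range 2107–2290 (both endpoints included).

Multiples of 4 in [2107,2290]: 46.
Of those, multiples of 100: 1 (not leap unless ÷400).
Multiples of 400: 0.
Leap years = 46 − 1 + 0 = 45.

45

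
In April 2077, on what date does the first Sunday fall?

April 1, 2077 is a Thursday.
The first Sunday is therefore April 4 (3 days later).

April 4, 2077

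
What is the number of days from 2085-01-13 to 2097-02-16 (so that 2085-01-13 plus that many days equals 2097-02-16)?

4417

Jan 13, 2085 → Jan 13, 2086: 365 days.
Jan 13, 2086 → Jan 13, 2087: 365 days.
Jan 13, 2087 → Jan 13, 2088: 365 days.
Jan 13, 2088 → Jan 13, 2089: 366 days (Feb 29, 2088 is in that span).
Jan 13, 2089 → Jan 13, 2090: 365 days.
Jan 13, 2090 → Jan 13, 2091: 365 days.
Jan 13, 2091 → Jan 13, 2092: 365 days.
Jan 13, 2092 → Jan 13, 2093: 366 days (Feb 29, 2092 is in that span).
Jan 13, 2093 → Jan 13, 2094: 365 days.
Jan 13, 2094 → Jan 13, 2095: 365 days.
Jan 13, 2095 → Jan 13, 2096: 365 days.
Jan 13, 2096 → Feb 13, 2096: 31 days (January has 31).
Feb 13, 2096 → Mar 13, 2096: 29 days (February has 29).
Mar 13, 2096 → Apr 13, 2096: 31 days (March has 31).
Apr 13, 2096 → May 13, 2096: 30 days (April has 30).
May 13, 2096 → Jun 13, 2096: 31 days (May has 31).
Jun 13, 2096 → Jul 13, 2096: 30 days (June has 30).
Jul 13, 2096 → Aug 13, 2096: 31 days (July has 31).
Aug 13, 2096 → Sep 13, 2096: 31 days (August has 31).
Sep 13, 2096 → Oct 13, 2096: 30 days (September has 30).
Oct 13, 2096 → Nov 13, 2096: 31 days (October has 31).
Nov 13, 2096 → Dec 13, 2096: 30 days (November has 30).
Dec 13, 2096 → Jan 13, 2097: 31 days (December has 31).
Jan 13, 2097 → Feb 13, 2097: 31 days (January has 31).
Feb 13, 2097 → Feb 16, 2097: 3 days.
Total: 4417 days.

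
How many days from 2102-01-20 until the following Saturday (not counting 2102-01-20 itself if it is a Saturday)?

1

Jan 20, 2102 is a Friday.
From Friday to the next Saturday is 1 day.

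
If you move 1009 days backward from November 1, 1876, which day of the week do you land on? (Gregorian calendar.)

First find the weekday of Nov 1, 1876. Doomsday rule: the anchor day for the 1800s is Friday. For year 76: 76÷12 = 6 r 4, and 4÷4 = 1, so 6+4+1 = 11.
Friday + 11 ≡ Tuesday — that's 1876's doomsday.
In November the doomsday date is Nov 7.
Nov 1 is 6 days before Nov 7; 6 mod 7 = 6, so Tuesday − 6 = Wednesday.
1009 mod 7 = 1, so 1009 days before a Wednesday is Wednesday − 1 = Tuesday.

Tuesday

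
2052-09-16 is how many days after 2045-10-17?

2526

Oct 17, 2045 → Oct 17, 2046: 365 days.
Oct 17, 2046 → Oct 17, 2047: 365 days.
Oct 17, 2047 → Oct 17, 2048: 366 days (Feb 29, 2048 is in that span).
Oct 17, 2048 → Oct 17, 2049: 365 days.
Oct 17, 2049 → Oct 17, 2050: 365 days.
Oct 17, 2050 → Oct 17, 2051: 365 days.
Oct 17, 2051 → Nov 17, 2051: 31 days (October has 31).
Nov 17, 2051 → Dec 17, 2051: 30 days (November has 30).
Dec 17, 2051 → Jan 17, 2052: 31 days (December has 31).
Jan 17, 2052 → Feb 17, 2052: 31 days (January has 31).
Feb 17, 2052 → Mar 17, 2052: 29 days (February has 29).
Mar 17, 2052 → Apr 17, 2052: 31 days (March has 31).
Apr 17, 2052 → May 17, 2052: 30 days (April has 30).
May 17, 2052 → Jun 17, 2052: 31 days (May has 31).
Jun 17, 2052 → Jul 17, 2052: 30 days (June has 30).
Jul 17, 2052 → Aug 17, 2052: 31 days (July has 31).
Aug 17, 2052 → Sep 16, 2052: 30 days.
Total: 2526 days.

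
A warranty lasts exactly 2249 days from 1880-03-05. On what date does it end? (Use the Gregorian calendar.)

May 2, 1886

+365 (one year) → Mar 5, 1881 (1884 left).
+365 (one year) → Mar 5, 1882 (1519 left).
+365 (one year) → Mar 5, 1883 (1154 left).
+366 (one year; includes Feb 29, 1884) → Mar 5, 1884 (788 left).
+365 (one year) → Mar 5, 1885 (423 left).
+365 (one year) → Mar 5, 1886 (58 left).
Mar has 31 days: +27 → Apr 1, 1886 (31 left).
Apr has 30 days: +30 → May 1, 1886 (1 left).
+1 → May 2, 1886.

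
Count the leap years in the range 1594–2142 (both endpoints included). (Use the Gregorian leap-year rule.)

Multiples of 4 in [1594,2142]: 137.
Of those, multiples of 100: 6 (not leap unless ÷400).
Multiples of 400: 2.
Leap years = 137 − 6 + 2 = 133.

133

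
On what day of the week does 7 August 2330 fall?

Doomsday rule: the anchor day for the 2300s is Wednesday. For year 30: 30÷12 = 2 r 6, and 6÷4 = 1, so 2+6+1 = 9.
Wednesday + 9 ≡ Friday — that's 2330's doomsday.
In August the doomsday date is Aug 8.
Aug 7 is 1 day before Aug 8; 1 mod 7 = 1, so Friday − 1 = Thursday.

Thursday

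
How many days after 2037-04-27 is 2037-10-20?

176

Apr 27, 2037 → May 27, 2037: 30 days (April has 30).
May 27, 2037 → Jun 27, 2037: 31 days (May has 31).
Jun 27, 2037 → Jul 27, 2037: 30 days (June has 30).
Jul 27, 2037 → Aug 27, 2037: 31 days (July has 31).
Aug 27, 2037 → Sep 27, 2037: 31 days (August has 31).
Sep 27, 2037 → Oct 20, 2037: 23 days.
Total: 176 days.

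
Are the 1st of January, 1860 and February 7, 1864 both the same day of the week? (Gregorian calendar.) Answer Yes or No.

Yes

From Jan 1, 1860 to Feb 7, 1864 is 1498 days.
1498 mod 7 = 0, so they are the same weekday.
(Jan 1, 1860 is a Sunday; Feb 7, 1864 is a Sunday.)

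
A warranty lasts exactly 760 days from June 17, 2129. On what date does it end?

July 17, 2131

+365 (one year) → Jun 17, 2130 (395 left).
Jun has 30 days: +14 → Jul 1, 2130 (381 left).
Jul has 31 days: +31 → Aug 1, 2130 (350 left).
Aug has 31 days: +31 → Sep 1, 2130 (319 left).
Sep has 30 days: +30 → Oct 1, 2130 (289 left).
Oct has 31 days: +31 → Nov 1, 2130 (258 left).
Nov has 30 days: +30 → Dec 1, 2130 (228 left).
Dec has 31 days: +31 → Jan 1, 2131 (197 left).
Jan has 31 days: +31 → Feb 1, 2131 (166 left).
Feb has 28 days: +28 → Mar 1, 2131 (138 left).
Mar has 31 days: +31 → Apr 1, 2131 (107 left).
Apr has 30 days: +30 → May 1, 2131 (77 left).
May has 31 days: +31 → Jun 1, 2131 (46 left).
Jun has 30 days: +30 → Jul 1, 2131 (16 left).
+16 → Jul 17, 2131.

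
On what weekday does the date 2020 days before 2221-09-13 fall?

First find the weekday of Sep 13, 2221. Doomsday rule: the anchor day for the 2200s is Friday. For year 21: 21÷12 = 1 r 9, and 9÷4 = 2, so 1+9+2 = 12.
Friday + 12 ≡ Wednesday — that's 2221's doomsday.
In September the doomsday date is Sep 5.
Sep 13 is 8 days after Sep 5; 8 mod 7 = 1, so Wednesday + 1 = Thursday.
2020 mod 7 = 4, so 2020 days before a Thursday is Thursday − 4 = Sunday.

Sunday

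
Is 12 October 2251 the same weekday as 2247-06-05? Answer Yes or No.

No

From Jun 5, 2247 to Oct 12, 2251 is 1590 days.
1590 mod 7 = 1, so they are different weekdays.
(Jun 5, 2247 is a Saturday; Oct 12, 2251 is a Sunday.)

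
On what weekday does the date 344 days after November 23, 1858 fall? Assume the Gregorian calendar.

Wednesday

Nov 23, 1858 is a Tuesday.
344 mod 7 = 1, so 344 days after a Tuesday is Tuesday + 1 = Wednesday.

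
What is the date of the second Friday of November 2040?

November 9, 2040

November 1, 2040 is a Thursday.
The first Friday is therefore November 2 (1 days later).
The second Friday is 2 + 1×7 = November 9.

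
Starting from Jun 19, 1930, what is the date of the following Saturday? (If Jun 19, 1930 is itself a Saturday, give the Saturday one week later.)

June 21, 1930

Jun 19, 1930 is a Thursday.
From Thursday to the next Saturday is 2 days.
Jun 19, 1930 + 2 = Jun 21, 1930.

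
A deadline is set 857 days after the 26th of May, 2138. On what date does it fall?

September 29, 2140

+365 (one year) → May 26, 2139 (492 left).
+366 (one year; includes Feb 29, 2140) → May 26, 2140 (126 left).
May has 31 days: +6 → Jun 1, 2140 (120 left).
Jun has 30 days: +30 → Jul 1, 2140 (90 left).
Jul has 31 days: +31 → Aug 1, 2140 (59 left).
Aug has 31 days: +31 → Sep 1, 2140 (28 left).
+28 → Sep 29, 2140.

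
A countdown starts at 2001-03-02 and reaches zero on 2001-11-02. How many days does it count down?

245

Mar 2, 2001 → Apr 2, 2001: 31 days (March has 31).
Apr 2, 2001 → May 2, 2001: 30 days (April has 30).
May 2, 2001 → Jun 2, 2001: 31 days (May has 31).
Jun 2, 2001 → Jul 2, 2001: 30 days (June has 30).
Jul 2, 2001 → Aug 2, 2001: 31 days (July has 31).
Aug 2, 2001 → Sep 2, 2001: 31 days (August has 31).
Sep 2, 2001 → Oct 2, 2001: 30 days (September has 30).
Oct 2, 2001 → Nov 2, 2001: 31 days.
Total: 245 days.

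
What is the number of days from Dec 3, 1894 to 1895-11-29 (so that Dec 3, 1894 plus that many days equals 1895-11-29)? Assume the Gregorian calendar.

Dec 3, 1894 → Jan 3, 1895: 31 days (December has 31).
Jan 3, 1895 → Feb 3, 1895: 31 days (January has 31).
Feb 3, 1895 → Mar 3, 1895: 28 days (February has 28).
Mar 3, 1895 → Apr 3, 1895: 31 days (March has 31).
Apr 3, 1895 → May 3, 1895: 30 days (April has 30).
May 3, 1895 → Jun 3, 1895: 31 days (May has 31).
Jun 3, 1895 → Jul 3, 1895: 30 days (June has 30).
Jul 3, 1895 → Aug 3, 1895: 31 days (July has 31).
Aug 3, 1895 → Sep 3, 1895: 31 days (August has 31).
Sep 3, 1895 → Oct 3, 1895: 30 days (September has 30).
Oct 3, 1895 → Nov 3, 1895: 31 days (October has 31).
Nov 3, 1895 → Nov 29, 1895: 26 days.
Total: 361 days.

361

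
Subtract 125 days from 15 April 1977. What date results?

−15 → Mar 31, 1977 (end of Mar, 31 days; 110 left).
−31 → Feb 28, 1977 (end of Feb, 28 days; 79 left).
−28 → Jan 31, 1977 (end of Jan, 31 days; 51 left).
−31 → Dec 31, 1976 (end of Dec, 31 days; 20 left).
−20 → Dec 11, 1976.

December 11, 1976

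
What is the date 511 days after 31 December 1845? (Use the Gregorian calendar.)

+365 (one year) → Dec 31, 1846 (146 left).
Dec has 31 days: +1 → Jan 1, 1847 (145 left).
Jan has 31 days: +31 → Feb 1, 1847 (114 left).
Feb has 28 days: +28 → Mar 1, 1847 (86 left).
Mar has 31 days: +31 → Apr 1, 1847 (55 left).
Apr has 30 days: +30 → May 1, 1847 (25 left).
+25 → May 26, 1847.

May 26, 1847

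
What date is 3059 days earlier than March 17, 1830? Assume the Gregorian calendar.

October 31, 1821

−365 (one year) → Mar 17, 1829 (2694 left).
−365 (one year) → Mar 17, 1828 (2329 left).
−366 (one year; includes Feb 29, 1828) → Mar 17, 1827 (1963 left).
−365 (one year) → Mar 17, 1826 (1598 left).
−365 (one year) → Mar 17, 1825 (1233 left).
−365 (one year) → Mar 17, 1824 (868 left).
−366 (one year; includes Feb 29, 1824) → Mar 17, 1823 (502 left).
−365 (one year) → Mar 17, 1822 (137 left).
−17 → Feb 28, 1822 (end of Feb, 28 days; 120 left).
−28 → Jan 31, 1822 (end of Jan, 31 days; 92 left).
−31 → Dec 31, 1821 (end of Dec, 31 days; 61 left).
−31 → Nov 30, 1821 (end of Nov, 30 days; 30 left).
−30 → Oct 31, 1821 (end of Oct, 31 days; 0 left).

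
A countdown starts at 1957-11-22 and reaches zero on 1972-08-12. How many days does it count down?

5377

Nov 22, 1957 → Nov 22, 1958: 365 days.
Nov 22, 1958 → Nov 22, 1959: 365 days.
Nov 22, 1959 → Nov 22, 1960: 366 days (Feb 29, 1960 is in that span).
Nov 22, 1960 → Nov 22, 1961: 365 days.
Nov 22, 1961 → Nov 22, 1962: 365 days.
Nov 22, 1962 → Nov 22, 1963: 365 days.
Nov 22, 1963 → Nov 22, 1964: 366 days (Feb 29, 1964 is in that span).
Nov 22, 1964 → Nov 22, 1965: 365 days.
Nov 22, 1965 → Nov 22, 1966: 365 days.
Nov 22, 1966 → Nov 22, 1967: 365 days.
Nov 22, 1967 → Nov 22, 1968: 366 days (Feb 29, 1968 is in that span).
Nov 22, 1968 → Nov 22, 1969: 365 days.
Nov 22, 1969 → Nov 22, 1970: 365 days.
Nov 22, 1970 → Nov 22, 1971: 365 days.
Nov 22, 1971 → Dec 22, 1971: 30 days (November has 30).
Dec 22, 1971 → Jan 22, 1972: 31 days (December has 31).
Jan 22, 1972 → Feb 22, 1972: 31 days (January has 31).
Feb 22, 1972 → Mar 22, 1972: 29 days (February has 29).
Mar 22, 1972 → Apr 22, 1972: 31 days (March has 31).
Apr 22, 1972 → May 22, 1972: 30 days (April has 30).
May 22, 1972 → Jun 22, 1972: 31 days (May has 31).
Jun 22, 1972 → Jul 22, 1972: 30 days (June has 30).
Jul 22, 1972 → Aug 12, 1972: 21 days.
Total: 5377 days.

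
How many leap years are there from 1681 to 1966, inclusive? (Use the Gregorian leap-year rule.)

68

Multiples of 4 in [1681,1966]: 71.
Of those, multiples of 100: 3 (not leap unless ÷400).
Multiples of 400: 0.
Leap years = 71 − 3 + 0 = 68.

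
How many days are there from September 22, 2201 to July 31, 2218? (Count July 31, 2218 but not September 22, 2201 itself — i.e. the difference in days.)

6156

Sep 22, 2201 → Sep 22, 2202: 365 days.
Sep 22, 2202 → Sep 22, 2203: 365 days.
Sep 22, 2203 → Sep 22, 2204: 366 days (Feb 29, 2204 is in that span).
Sep 22, 2204 → Sep 22, 2205: 365 days.
Sep 22, 2205 → Sep 22, 2206: 365 days.
Sep 22, 2206 → Sep 22, 2207: 365 days.
Sep 22, 2207 → Sep 22, 2208: 366 days (Feb 29, 2208 is in that span).
Sep 22, 2208 → Sep 22, 2209: 365 days.
Sep 22, 2209 → Sep 22, 2210: 365 days.
Sep 22, 2210 → Sep 22, 2211: 365 days.
Sep 22, 2211 → Sep 22, 2212: 366 days (Feb 29, 2212 is in that span).
Sep 22, 2212 → Sep 22, 2213: 365 days.
Sep 22, 2213 → Sep 22, 2214: 365 days.
Sep 22, 2214 → Sep 22, 2215: 365 days.
Sep 22, 2215 → Sep 22, 2216: 366 days (Feb 29, 2216 is in that span).
Sep 22, 2216 → Sep 22, 2217: 365 days.
Sep 22, 2217 → Oct 22, 2217: 30 days (September has 30).
Oct 22, 2217 → Nov 22, 2217: 31 days (October has 31).
Nov 22, 2217 → Dec 22, 2217: 30 days (November has 30).
Dec 22, 2217 → Jan 22, 2218: 31 days (December has 31).
Jan 22, 2218 → Feb 22, 2218: 31 days (January has 31).
Feb 22, 2218 → Mar 22, 2218: 28 days (February has 28).
Mar 22, 2218 → Apr 22, 2218: 31 days (March has 31).
Apr 22, 2218 → May 22, 2218: 30 days (April has 30).
May 22, 2218 → Jun 22, 2218: 31 days (May has 31).
Jun 22, 2218 → Jul 22, 2218: 30 days (June has 30).
Jul 22, 2218 → Jul 31, 2218: 9 days.
Total: 6156 days.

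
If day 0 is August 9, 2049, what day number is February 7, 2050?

182

Aug 9, 2049 → Sep 9, 2049: 31 days (August has 31).
Sep 9, 2049 → Oct 9, 2049: 30 days (September has 30).
Oct 9, 2049 → Nov 9, 2049: 31 days (October has 31).
Nov 9, 2049 → Dec 9, 2049: 30 days (November has 30).
Dec 9, 2049 → Jan 9, 2050: 31 days (December has 31).
Jan 9, 2050 → Feb 7, 2050: 29 days.
Total: 182 days.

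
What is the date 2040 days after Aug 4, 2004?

March 6, 2010

+365 (one year) → Aug 4, 2005 (1675 left).
+365 (one year) → Aug 4, 2006 (1310 left).
+365 (one year) → Aug 4, 2007 (945 left).
+366 (one year; includes Feb 29, 2008) → Aug 4, 2008 (579 left).
+365 (one year) → Aug 4, 2009 (214 left).
Aug has 31 days: +28 → Sep 1, 2009 (186 left).
Sep has 30 days: +30 → Oct 1, 2009 (156 left).
Oct has 31 days: +31 → Nov 1, 2009 (125 left).
Nov has 30 days: +30 → Dec 1, 2009 (95 left).
Dec has 31 days: +31 → Jan 1, 2010 (64 left).
Jan has 31 days: +31 → Feb 1, 2010 (33 left).
Feb has 28 days: +28 → Mar 1, 2010 (5 left).
+5 → Mar 6, 2010.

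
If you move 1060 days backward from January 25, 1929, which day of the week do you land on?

Tuesday

Jan 25, 1929 is a Friday.
1060 mod 7 = 3, so 1060 days before a Friday is Friday − 3 = Tuesday.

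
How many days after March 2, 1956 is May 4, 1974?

6637

Mar 2, 1956 → Mar 2, 1957: 365 days.
Mar 2, 1957 → Mar 2, 1958: 365 days.
Mar 2, 1958 → Mar 2, 1959: 365 days.
Mar 2, 1959 → Mar 2, 1960: 366 days (Feb 29, 1960 is in that span).
Mar 2, 1960 → Mar 2, 1961: 365 days.
Mar 2, 1961 → Mar 2, 1962: 365 days.
Mar 2, 1962 → Mar 2, 1963: 365 days.
Mar 2, 1963 → Mar 2, 1964: 366 days (Feb 29, 1964 is in that span).
Mar 2, 1964 → Mar 2, 1965: 365 days.
Mar 2, 1965 → Mar 2, 1966: 365 days.
Mar 2, 1966 → Mar 2, 1967: 365 days.
Mar 2, 1967 → Mar 2, 1968: 366 days (Feb 29, 1968 is in that span).
Mar 2, 1968 → Mar 2, 1969: 365 days.
Mar 2, 1969 → Mar 2, 1970: 365 days.
Mar 2, 1970 → Mar 2, 1971: 365 days.
Mar 2, 1971 → Mar 2, 1972: 366 days (Feb 29, 1972 is in that span).
Mar 2, 1972 → Mar 2, 1973: 365 days.
Mar 2, 1973 → Mar 2, 1974: 365 days.
Mar 2, 1974 → Apr 2, 1974: 31 days (March has 31).
Apr 2, 1974 → May 2, 1974: 30 days (April has 30).
May 2, 1974 → May 4, 1974: 2 days.
Total: 6637 days.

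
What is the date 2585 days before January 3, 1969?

−366 (one year; includes Feb 29, 1968) → Jan 3, 1968 (2219 left).
−365 (one year) → Jan 3, 1967 (1854 left).
−365 (one year) → Jan 3, 1966 (1489 left).
−365 (one year) → Jan 3, 1965 (1124 left).
−366 (one year; includes Feb 29, 1964) → Jan 3, 1964 (758 left).
−365 (one year) → Jan 3, 1963 (393 left).
−3 → Dec 31, 1962 (end of Dec, 31 days; 390 left).
−31 → Nov 30, 1962 (end of Nov, 30 days; 359 left).
−30 → Oct 31, 1962 (end of Oct, 31 days; 329 left).
−31 → Sep 30, 1962 (end of Sep, 30 days; 298 left).
−30 → Aug 31, 1962 (end of Aug, 31 days; 268 left).
−31 → Jul 31, 1962 (end of Jul, 31 days; 237 left).
−31 → Jun 30, 1962 (end of Jun, 30 days; 206 left).
−30 → May 31, 1962 (end of May, 31 days; 176 left).
−31 → Apr 30, 1962 (end of Apr, 30 days; 145 left).
−30 → Mar 31, 1962 (end of Mar, 31 days; 115 left).
−31 → Feb 28, 1962 (end of Feb, 28 days; 84 left).
−28 → Jan 31, 1962 (end of Jan, 31 days; 56 left).
−31 → Dec 31, 1961 (end of Dec, 31 days; 25 left).
−25 → Dec 6, 1961.

December 6, 1961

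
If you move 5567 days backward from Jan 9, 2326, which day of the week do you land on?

First find the weekday of Jan 9, 2326. Doomsday rule: the anchor day for the 2300s is Wednesday. For year 26: 26÷12 = 2 r 2, and 2÷4 = 0, so 2+2+0 = 4.
Wednesday + 4 ≡ Sunday — that's 2326's doomsday.
In January the doomsday date is Jan 3 (2326 is not a leap year).
Jan 9 is 6 days after Jan 3; 6 mod 7 = 6, so Sunday + 6 = Saturday.
5567 mod 7 = 2, so 5567 days before a Saturday is Saturday − 2 = Thursday.

Thursday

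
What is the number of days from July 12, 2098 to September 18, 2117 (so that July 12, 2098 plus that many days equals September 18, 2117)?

7007

Jul 12, 2098 → Jul 12, 2099: 365 days.
Jul 12, 2099 → Jul 12, 2100: 365 days.
Jul 12, 2100 → Jul 12, 2101: 365 days.
Jul 12, 2101 → Jul 12, 2102: 365 days.
Jul 12, 2102 → Jul 12, 2103: 365 days.
Jul 12, 2103 → Jul 12, 2104: 366 days (Feb 29, 2104 is in that span).
Jul 12, 2104 → Jul 12, 2105: 365 days.
Jul 12, 2105 → Jul 12, 2106: 365 days.
Jul 12, 2106 → Jul 12, 2107: 365 days.
Jul 12, 2107 → Jul 12, 2108: 366 days (Feb 29, 2108 is in that span).
Jul 12, 2108 → Jul 12, 2109: 365 days.
Jul 12, 2109 → Jul 12, 2110: 365 days.
Jul 12, 2110 → Jul 12, 2111: 365 days.
Jul 12, 2111 → Jul 12, 2112: 366 days (Feb 29, 2112 is in that span).
Jul 12, 2112 → Jul 12, 2113: 365 days.
Jul 12, 2113 → Jul 12, 2114: 365 days.
Jul 12, 2114 → Jul 12, 2115: 365 days.
Jul 12, 2115 → Jul 12, 2116: 366 days (Feb 29, 2116 is in that span).
Jul 12, 2116 → Jul 12, 2117: 365 days.
Jul 12, 2117 → Aug 12, 2117: 31 days (July has 31).
Aug 12, 2117 → Sep 12, 2117: 31 days (August has 31).
Sep 12, 2117 → Sep 18, 2117: 6 days.
Total: 7007 days.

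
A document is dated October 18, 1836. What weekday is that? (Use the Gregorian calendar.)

Doomsday rule: the anchor day for the 1800s is Friday. For year 36: 36÷12 = 3 r 0, and 0÷4 = 0, so 3+0+0 = 3.
Friday + 3 ≡ Monday — that's 1836's doomsday.
In October the doomsday date is Oct 10.
Oct 18 is 8 days after Oct 10; 8 mod 7 = 1, so Monday + 1 = Tuesday.

Tuesday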